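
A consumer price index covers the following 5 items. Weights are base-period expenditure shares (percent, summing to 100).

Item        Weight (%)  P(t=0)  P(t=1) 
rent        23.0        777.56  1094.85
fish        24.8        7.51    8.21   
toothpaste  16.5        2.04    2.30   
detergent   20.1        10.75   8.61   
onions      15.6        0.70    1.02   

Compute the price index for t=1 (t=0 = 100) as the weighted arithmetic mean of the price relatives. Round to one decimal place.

rent: 23.0 × (1094.85/777.56) = 23.0 × 1.408059 = 32.3853
fish: 24.8 × (8.21/7.51) = 24.8 × 1.093209 = 27.1116
toothpaste: 16.5 × (2.30/2.04) = 16.5 × 1.127451 = 18.6029
detergent: 20.1 × (8.61/10.75) = 20.1 × 0.800930 = 16.0987
onions: 15.6 × (1.02/0.70) = 15.6 × 1.457143 = 22.7314
Index = Σ wᵢ·(p₁ᵢ/p₀ᵢ) = 32.3853 + 27.1116 + 18.6029 + 16.0987 + 22.7314 = 116.9300

116.9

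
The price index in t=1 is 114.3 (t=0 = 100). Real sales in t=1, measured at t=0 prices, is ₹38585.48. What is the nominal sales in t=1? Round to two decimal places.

44103.20

Nominal = Real × (Index/100) = 38585.48 × (114.3/100)
        = 38585.48 × 1.143 = 44103.2036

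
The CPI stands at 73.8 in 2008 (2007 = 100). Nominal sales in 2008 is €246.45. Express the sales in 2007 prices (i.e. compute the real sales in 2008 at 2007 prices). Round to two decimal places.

333.94

Real = Nominal ÷ (Index/100) = 246.45 ÷ (73.8/100)
     = 246.45 ÷ 0.738 = 333.9431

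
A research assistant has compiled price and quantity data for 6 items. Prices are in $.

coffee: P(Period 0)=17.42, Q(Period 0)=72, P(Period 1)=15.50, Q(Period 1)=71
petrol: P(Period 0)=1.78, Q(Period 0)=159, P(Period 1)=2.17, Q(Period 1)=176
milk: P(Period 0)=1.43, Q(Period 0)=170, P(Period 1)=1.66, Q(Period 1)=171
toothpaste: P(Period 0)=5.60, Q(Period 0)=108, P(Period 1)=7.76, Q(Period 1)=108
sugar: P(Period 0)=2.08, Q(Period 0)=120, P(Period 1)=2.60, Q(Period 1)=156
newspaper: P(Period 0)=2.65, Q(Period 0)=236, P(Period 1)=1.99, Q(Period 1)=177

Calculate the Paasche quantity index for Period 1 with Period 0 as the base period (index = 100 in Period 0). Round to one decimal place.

100.0

Paasche quantity index uses current-period prices as weights.
ΣP(Period 1)·Q(Period 1) = 15.50×71 + 2.17×176 + 1.66×171 + 7.76×108 + 2.60×156 + 1.99×177 = 1100.5 + 381.92 + 283.86 + 838.08 + 405.6 + 352.23 = 3362.19
ΣP(Period 1)·Q(Period 0) = 15.50×72 + 2.17×159 + 1.66×170 + 7.76×108 + 2.60×120 + 1.99×236 = 1116 + 345.03 + 282.2 + 838.08 + 312 + 469.64 = 3362.95
Index = 3362.19 / 3362.95 × 100 = 99.9774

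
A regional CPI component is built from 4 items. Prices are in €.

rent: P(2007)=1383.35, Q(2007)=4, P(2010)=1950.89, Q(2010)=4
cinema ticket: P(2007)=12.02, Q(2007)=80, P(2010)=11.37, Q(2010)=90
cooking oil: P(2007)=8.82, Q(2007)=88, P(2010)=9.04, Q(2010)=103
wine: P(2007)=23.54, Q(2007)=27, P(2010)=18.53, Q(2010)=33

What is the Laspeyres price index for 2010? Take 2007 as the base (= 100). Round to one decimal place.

126.6

Laspeyres price index uses base-period quantities as weights.
ΣP(2010)·Q(2007) = 1950.89×4 + 11.37×80 + 9.04×88 + 18.53×27 = 7803.56 + 909.6 + 795.52 + 500.31 = 10008.99
ΣP(2007)·Q(2007) = 1383.35×4 + 12.02×80 + 8.82×88 + 23.54×27 = 5533.4 + 961.6 + 776.16 + 635.58 = 7906.74
Index = 10008.99 / 7906.74 × 100 = 126.5881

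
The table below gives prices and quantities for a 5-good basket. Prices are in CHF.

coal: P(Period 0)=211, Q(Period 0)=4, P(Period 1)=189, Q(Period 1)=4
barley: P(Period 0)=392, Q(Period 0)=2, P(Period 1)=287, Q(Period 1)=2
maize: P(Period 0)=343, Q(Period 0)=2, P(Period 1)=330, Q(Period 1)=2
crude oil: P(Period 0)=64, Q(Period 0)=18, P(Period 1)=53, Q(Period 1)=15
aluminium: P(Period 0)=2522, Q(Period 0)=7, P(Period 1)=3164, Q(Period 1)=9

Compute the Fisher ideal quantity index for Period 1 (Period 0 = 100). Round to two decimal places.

123.78

Laspeyres component (base-period weights):
ΣP(Period 0)Q(Period 1) = 211×4 + 392×2 + 343×2 + 64×15 + 2522×9 = 844 + 784 + 686 + 960 + 22698 = 25972
ΣP(Period 0)Q(Period 0) = 211×4 + 392×2 + 343×2 + 64×18 + 2522×7 = 844 + 784 + 686 + 1152 + 17654 = 21120
L = 25972 / 21120 × 100 = 122.9735
Paasche component (current-period weights):
ΣP(Period 1)Q(Period 1) = 189×4 + 287×2 + 330×2 + 53×15 + 3164×9 = 756 + 574 + 660 + 795 + 28476 = 31261
ΣP(Period 1)Q(Period 0) = 189×4 + 287×2 + 330×2 + 53×18 + 3164×7 = 756 + 574 + 660 + 954 + 22148 = 25092
P = 31261 / 25092 × 100 = 124.5855
Fisher = √(L × P) = √(122.9735 × 124.5855) = 123.7769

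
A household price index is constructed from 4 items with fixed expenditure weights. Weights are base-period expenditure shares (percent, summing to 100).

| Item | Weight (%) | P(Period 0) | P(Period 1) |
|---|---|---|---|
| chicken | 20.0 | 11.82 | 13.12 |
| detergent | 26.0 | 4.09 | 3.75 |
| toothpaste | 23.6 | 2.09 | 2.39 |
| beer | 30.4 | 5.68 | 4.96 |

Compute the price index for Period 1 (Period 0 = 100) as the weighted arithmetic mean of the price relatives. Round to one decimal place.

99.6

chicken: 20.0 × (13.12/11.82) = 20.0 × 1.109983 = 22.1997
detergent: 26.0 × (3.75/4.09) = 26.0 × 0.916870 = 23.8386
toothpaste: 23.6 × (2.39/2.09) = 23.6 × 1.143541 = 26.9876
beer: 30.4 × (4.96/5.68) = 30.4 × 0.873239 = 26.5465
Index = Σ wᵢ·(p₁ᵢ/p₀ᵢ) = 22.1997 + 23.8386 + 26.9876 + 26.5465 = 99.5723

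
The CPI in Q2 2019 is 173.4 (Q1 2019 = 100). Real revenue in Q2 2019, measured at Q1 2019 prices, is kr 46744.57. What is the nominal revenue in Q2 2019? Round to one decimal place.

Nominal = Real × (Index/100) = 46744.57 × (173.4/100)
        = 46744.57 × 1.734 = 81055.0844

81055.1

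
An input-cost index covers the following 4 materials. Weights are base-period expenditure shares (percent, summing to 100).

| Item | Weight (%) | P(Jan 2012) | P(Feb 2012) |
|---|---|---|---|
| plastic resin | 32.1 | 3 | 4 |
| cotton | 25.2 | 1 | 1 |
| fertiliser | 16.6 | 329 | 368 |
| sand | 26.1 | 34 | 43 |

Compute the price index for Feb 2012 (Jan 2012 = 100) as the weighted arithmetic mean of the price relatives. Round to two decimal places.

plastic resin: 32.1 × (4/3) = 32.1 × 1.333333 = 42.8000
cotton: 25.2 × (1/1) = 25.2 × 1.000000 = 25.2000
fertiliser: 16.6 × (368/329) = 16.6 × 1.118541 = 18.5678
sand: 26.1 × (43/34) = 26.1 × 1.264706 = 33.0088
Index = Σ wᵢ·(p₁ᵢ/p₀ᵢ) = 42.8000 + 25.2000 + 18.5678 + 33.0088 = 119.5766

119.58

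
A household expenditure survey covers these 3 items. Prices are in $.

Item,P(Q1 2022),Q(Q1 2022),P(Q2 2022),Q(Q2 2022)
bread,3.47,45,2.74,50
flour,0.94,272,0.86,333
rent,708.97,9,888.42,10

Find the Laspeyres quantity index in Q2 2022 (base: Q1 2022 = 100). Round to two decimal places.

111.54

Laspeyres quantity index uses base-period prices as weights.
ΣP(Q1 2022)·Q(Q2 2022) = 3.47×50 + 0.94×333 + 708.97×10 = 173.5 + 313.02 + 7089.7 = 7576.22
ΣP(Q1 2022)·Q(Q1 2022) = 3.47×45 + 0.94×272 + 708.97×9 = 156.15 + 255.68 + 6380.73 = 6792.56
Index = 7576.22 / 6792.56 × 100 = 111.5370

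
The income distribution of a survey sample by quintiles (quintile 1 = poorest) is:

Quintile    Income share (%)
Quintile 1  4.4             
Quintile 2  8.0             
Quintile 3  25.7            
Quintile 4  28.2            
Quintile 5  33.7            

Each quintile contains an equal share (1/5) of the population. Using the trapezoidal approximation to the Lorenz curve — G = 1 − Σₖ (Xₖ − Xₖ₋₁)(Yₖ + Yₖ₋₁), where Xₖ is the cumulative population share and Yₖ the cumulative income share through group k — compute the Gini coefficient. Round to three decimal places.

0.315

Cumulative income shares Yₖ: 0.0440, 0.1240, 0.3810, 0.6630, 1.0000
Σ (Xₖ−Xₖ₋₁)(Yₖ+Yₖ₋₁) = (1/5)(0.0440+0.0000) + (1/5)(0.1240+0.0440) + (1/5)(0.3810+0.1240) + (1/5)(0.6630+0.3810) + (1/5)(1.0000+0.6630)
  = 0.0088 + 0.0336 + 0.1010 + 0.2088 + 0.3326 = 0.6848
G = 1 − 0.6848 = 0.3152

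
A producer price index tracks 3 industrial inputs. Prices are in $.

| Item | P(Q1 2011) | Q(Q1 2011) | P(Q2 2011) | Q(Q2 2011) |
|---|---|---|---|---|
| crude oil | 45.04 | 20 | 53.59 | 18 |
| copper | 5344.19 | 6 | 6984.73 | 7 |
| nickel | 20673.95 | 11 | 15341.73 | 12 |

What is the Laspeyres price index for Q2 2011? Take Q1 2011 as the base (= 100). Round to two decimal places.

81.32

Laspeyres price index uses base-period quantities as weights.
ΣP(Q2 2011)·Q(Q1 2011) = 53.59×20 + 6984.73×6 + 15341.73×11 = 1071.8 + 41908.38 + 168759.03 = 211739.21
ΣP(Q1 2011)·Q(Q1 2011) = 45.04×20 + 5344.19×6 + 20673.95×11 = 900.8 + 32065.14 + 227413.45 = 260379.39
Index = 211739.21 / 260379.39 × 100 = 81.3195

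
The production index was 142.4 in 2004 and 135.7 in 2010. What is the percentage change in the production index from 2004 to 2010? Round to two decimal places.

Change = (135.7 − 142.4) / 142.4 × 100
       = -6.7 / 142.4 × 100 = -4.7051%

-4.71%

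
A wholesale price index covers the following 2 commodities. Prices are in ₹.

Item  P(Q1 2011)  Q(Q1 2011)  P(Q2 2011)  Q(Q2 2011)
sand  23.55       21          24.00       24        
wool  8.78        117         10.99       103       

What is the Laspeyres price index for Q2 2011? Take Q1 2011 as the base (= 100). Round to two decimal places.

117.61

Laspeyres price index uses base-period quantities as weights.
ΣP(Q2 2011)·Q(Q1 2011) = 24.00×21 + 10.99×117 = 504 + 1285.83 = 1789.83
ΣP(Q1 2011)·Q(Q1 2011) = 23.55×21 + 8.78×117 = 494.55 + 1027.26 = 1521.81
Index = 1789.83 / 1521.81 × 100 = 117.6119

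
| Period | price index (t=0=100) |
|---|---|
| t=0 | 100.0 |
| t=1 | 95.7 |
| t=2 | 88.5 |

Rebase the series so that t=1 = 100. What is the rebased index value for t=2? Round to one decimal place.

Rebased(t=2) = 88.5 / 95.7 × 100 = 92.4765

92.5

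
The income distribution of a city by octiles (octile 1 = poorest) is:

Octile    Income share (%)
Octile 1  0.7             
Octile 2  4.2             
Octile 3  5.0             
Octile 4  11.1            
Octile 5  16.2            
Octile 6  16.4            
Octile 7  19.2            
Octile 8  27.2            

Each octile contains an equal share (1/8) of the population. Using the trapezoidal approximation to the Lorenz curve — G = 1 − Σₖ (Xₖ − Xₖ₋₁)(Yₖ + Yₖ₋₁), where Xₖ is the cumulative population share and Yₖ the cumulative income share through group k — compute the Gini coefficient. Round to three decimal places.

0.375

Cumulative income shares Yₖ: 0.0070, 0.0490, 0.0990, 0.2100, 0.3720, 0.5360, 0.7280, 1.0000
Σ (Xₖ−Xₖ₋₁)(Yₖ+Yₖ₋₁) = (1/8)(0.0070+0.0000) + (1/8)(0.0490+0.0070) + (1/8)(0.0990+0.0490) + (1/8)(0.2100+0.0990) + (1/8)(0.3720+0.2100) + (1/8)(0.5360+0.3720) + (1/8)(0.7280+0.5360) + (1/8)(1.0000+0.7280)
  = 0.0009 + 0.0070 + 0.0185 + 0.0386 + 0.0728 + 0.1135 + 0.1580 + 0.2160 = 0.6252
G = 1 − 0.6252 = 0.3748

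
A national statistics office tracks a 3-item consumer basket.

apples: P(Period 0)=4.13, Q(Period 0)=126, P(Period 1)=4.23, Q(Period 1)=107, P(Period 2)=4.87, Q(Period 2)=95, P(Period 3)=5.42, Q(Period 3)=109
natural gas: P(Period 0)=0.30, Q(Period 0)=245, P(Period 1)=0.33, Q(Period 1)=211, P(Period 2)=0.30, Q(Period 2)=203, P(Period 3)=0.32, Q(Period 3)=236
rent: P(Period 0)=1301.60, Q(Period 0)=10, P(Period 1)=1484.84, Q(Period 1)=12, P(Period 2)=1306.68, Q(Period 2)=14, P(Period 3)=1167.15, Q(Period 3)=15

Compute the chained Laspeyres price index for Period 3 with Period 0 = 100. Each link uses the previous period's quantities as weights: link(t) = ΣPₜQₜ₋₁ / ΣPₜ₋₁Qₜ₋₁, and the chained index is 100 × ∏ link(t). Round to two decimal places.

Link Period 0→Period 1:
ΣP(Period 1)Q(Period 0) = 4.23×126 + 0.33×245 + 1484.84×10 = 532.98 + 80.85 + 14848.4 = 15462.23
ΣP(Period 0)Q(Period 0) = 4.13×126 + 0.30×245 + 1301.60×10 = 520.38 + 73.5 + 13016 = 13609.88
link = 15462.23/13609.88 = 1.136103
Link Period 1→Period 2:
ΣP(Period 2)Q(Period 1) = 4.87×107 + 0.30×211 + 1306.68×12 = 521.09 + 63.3 + 15680.16 = 16264.55
ΣP(Period 1)Q(Period 1) = 4.23×107 + 0.33×211 + 1484.84×12 = 452.61 + 69.63 + 17818.08 = 18340.32
link = 16264.55/18340.32 = 0.886819
Link Period 2→Period 3:
ΣP(Period 3)Q(Period 2) = 5.42×95 + 0.32×203 + 1167.15×14 = 514.9 + 64.96 + 16340.1 = 16919.96
ΣP(Period 2)Q(Period 2) = 4.87×95 + 0.30×203 + 1306.68×14 = 462.65 + 60.9 + 18293.52 = 18817.07
link = 16919.96/18817.07 = 0.899181
Chained index = 100 × 1.136103 × 0.886819 × 0.899181 = 90.5942

90.59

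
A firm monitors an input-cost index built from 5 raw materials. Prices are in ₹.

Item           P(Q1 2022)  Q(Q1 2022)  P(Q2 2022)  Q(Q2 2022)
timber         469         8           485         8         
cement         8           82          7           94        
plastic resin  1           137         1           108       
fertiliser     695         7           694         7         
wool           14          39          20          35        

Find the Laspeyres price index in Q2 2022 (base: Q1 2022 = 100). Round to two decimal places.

102.74

Laspeyres price index uses base-period quantities as weights.
ΣP(Q2 2022)·Q(Q1 2022) = 485×8 + 7×82 + 1×137 + 694×7 + 20×39 = 3880 + 574 + 137 + 4858 + 780 = 10229
ΣP(Q1 2022)·Q(Q1 2022) = 469×8 + 8×82 + 1×137 + 695×7 + 14×39 = 3752 + 656 + 137 + 4865 + 546 = 9956
Index = 10229 / 9956 × 100 = 102.7421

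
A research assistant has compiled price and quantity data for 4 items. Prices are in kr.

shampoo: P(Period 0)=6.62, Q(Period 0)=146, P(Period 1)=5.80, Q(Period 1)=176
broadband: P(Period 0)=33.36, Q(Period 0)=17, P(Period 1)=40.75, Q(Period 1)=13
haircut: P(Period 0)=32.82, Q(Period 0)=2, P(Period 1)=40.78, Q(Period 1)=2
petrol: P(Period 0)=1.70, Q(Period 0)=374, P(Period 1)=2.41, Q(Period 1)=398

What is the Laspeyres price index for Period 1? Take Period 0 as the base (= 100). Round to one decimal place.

112.9

Laspeyres price index uses base-period quantities as weights.
ΣP(Period 1)·Q(Period 0) = 5.80×146 + 40.75×17 + 40.78×2 + 2.41×374 = 846.8 + 692.75 + 81.56 + 901.34 = 2522.45
ΣP(Period 0)·Q(Period 0) = 6.62×146 + 33.36×17 + 32.82×2 + 1.70×374 = 966.52 + 567.12 + 65.64 + 635.8 = 2235.08
Index = 2522.45 / 2235.08 × 100 = 112.8573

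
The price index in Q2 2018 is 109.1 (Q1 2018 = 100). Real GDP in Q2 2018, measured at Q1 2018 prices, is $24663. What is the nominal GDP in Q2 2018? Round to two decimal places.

Nominal = Real × (Index/100) = 24663 × (109.1/100)
        = 24663 × 1.091 = 26907.3330

26907.33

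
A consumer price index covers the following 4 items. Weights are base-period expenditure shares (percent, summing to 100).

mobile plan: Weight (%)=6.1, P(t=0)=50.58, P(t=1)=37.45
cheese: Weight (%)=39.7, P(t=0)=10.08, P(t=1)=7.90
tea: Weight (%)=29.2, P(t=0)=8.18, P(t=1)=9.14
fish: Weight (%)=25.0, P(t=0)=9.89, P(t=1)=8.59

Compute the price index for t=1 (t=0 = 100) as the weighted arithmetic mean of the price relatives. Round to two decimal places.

mobile plan: 6.1 × (37.45/50.58) = 6.1 × 0.740411 = 4.5165
cheese: 39.7 × (7.90/10.08) = 39.7 × 0.783730 = 31.1141
tea: 29.2 × (9.14/8.18) = 29.2 × 1.117359 = 32.6269
fish: 25.0 × (8.59/9.89) = 25.0 × 0.868554 = 21.7139
Index = Σ wᵢ·(p₁ᵢ/p₀ᵢ) = 4.5165 + 31.1141 + 32.6269 + 21.7139 = 89.9713

89.97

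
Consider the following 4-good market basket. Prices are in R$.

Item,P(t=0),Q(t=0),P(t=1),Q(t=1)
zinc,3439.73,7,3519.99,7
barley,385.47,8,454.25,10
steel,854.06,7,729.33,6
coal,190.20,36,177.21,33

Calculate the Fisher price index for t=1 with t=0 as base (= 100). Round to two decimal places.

Laspeyres component (base-period weights):
ΣP(t=1)Q(t=0) = 3519.99×7 + 454.25×8 + 729.33×7 + 177.21×36 = 24639.93 + 3634 + 5105.31 + 6379.56 = 39758.8
ΣP(t=0)Q(t=0) = 3439.73×7 + 385.47×8 + 854.06×7 + 190.20×36 = 24078.11 + 3083.76 + 5978.42 + 6847.2 = 39987.49
L = 39758.8 / 39987.49 × 100 = 99.4281
Paasche component (current-period weights):
ΣP(t=1)Q(t=1) = 3519.99×7 + 454.25×10 + 729.33×6 + 177.21×33 = 24639.93 + 4542.5 + 4375.98 + 5847.93 = 39406.34
ΣP(t=0)Q(t=1) = 3439.73×7 + 385.47×10 + 854.06×6 + 190.20×33 = 24078.11 + 3854.7 + 5124.36 + 6276.6 = 39333.77
P = 39406.34 / 39333.77 × 100 = 100.1845
Fisher = √(L × P) = √(99.4281 × 100.1845) = 99.8056

99.81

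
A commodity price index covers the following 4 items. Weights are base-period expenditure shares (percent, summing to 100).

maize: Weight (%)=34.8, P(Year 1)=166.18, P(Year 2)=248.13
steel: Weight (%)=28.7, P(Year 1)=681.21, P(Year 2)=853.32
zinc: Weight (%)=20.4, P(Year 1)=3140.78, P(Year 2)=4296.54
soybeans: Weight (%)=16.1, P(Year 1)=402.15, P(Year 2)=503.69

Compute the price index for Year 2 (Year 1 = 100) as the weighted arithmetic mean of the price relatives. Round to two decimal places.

maize: 34.8 × (248.13/166.18) = 34.8 × 1.493140 = 51.9613
steel: 28.7 × (853.32/681.21) = 28.7 × 1.252653 = 35.9512
zinc: 20.4 × (4296.54/3140.78) = 20.4 × 1.367985 = 27.9069
soybeans: 16.1 × (503.69/402.15) = 16.1 × 1.252493 = 20.1651
Index = Σ wᵢ·(p₁ᵢ/p₀ᵢ) = 51.9613 + 35.9512 + 27.9069 + 20.1651 = 135.9845

135.98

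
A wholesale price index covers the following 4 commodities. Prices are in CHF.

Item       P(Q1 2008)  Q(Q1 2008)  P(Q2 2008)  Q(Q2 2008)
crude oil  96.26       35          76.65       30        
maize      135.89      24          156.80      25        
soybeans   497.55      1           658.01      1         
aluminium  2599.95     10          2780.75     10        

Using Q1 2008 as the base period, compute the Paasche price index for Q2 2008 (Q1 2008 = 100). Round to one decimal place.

105.8

Paasche price index uses current-period quantities as weights.
ΣP(Q2 2008)·Q(Q2 2008) = 76.65×30 + 156.80×25 + 658.01×1 + 2780.75×10 = 2299.5 + 3920 + 658.01 + 27807.5 = 34685.01
ΣP(Q1 2008)·Q(Q2 2008) = 96.26×30 + 135.89×25 + 497.55×1 + 2599.95×10 = 2887.8 + 3397.25 + 497.55 + 25999.5 = 32782.1
Index = 34685.01 / 32782.1 × 100 = 105.8047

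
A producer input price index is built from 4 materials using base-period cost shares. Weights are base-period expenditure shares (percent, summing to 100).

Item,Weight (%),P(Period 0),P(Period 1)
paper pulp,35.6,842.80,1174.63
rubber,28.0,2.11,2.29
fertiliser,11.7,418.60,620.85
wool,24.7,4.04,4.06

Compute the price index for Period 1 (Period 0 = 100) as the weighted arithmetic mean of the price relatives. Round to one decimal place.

122.2

paper pulp: 35.6 × (1174.63/842.80) = 35.6 × 1.393723 = 49.6165
rubber: 28.0 × (2.29/2.11) = 28.0 × 1.085308 = 30.3886
fertiliser: 11.7 × (620.85/418.60) = 11.7 × 1.483158 = 17.3530
wool: 24.7 × (4.06/4.04) = 24.7 × 1.004950 = 24.8223
Index = Σ wᵢ·(p₁ᵢ/p₀ᵢ) = 49.6165 + 30.3886 + 17.3530 + 24.8223 = 122.1804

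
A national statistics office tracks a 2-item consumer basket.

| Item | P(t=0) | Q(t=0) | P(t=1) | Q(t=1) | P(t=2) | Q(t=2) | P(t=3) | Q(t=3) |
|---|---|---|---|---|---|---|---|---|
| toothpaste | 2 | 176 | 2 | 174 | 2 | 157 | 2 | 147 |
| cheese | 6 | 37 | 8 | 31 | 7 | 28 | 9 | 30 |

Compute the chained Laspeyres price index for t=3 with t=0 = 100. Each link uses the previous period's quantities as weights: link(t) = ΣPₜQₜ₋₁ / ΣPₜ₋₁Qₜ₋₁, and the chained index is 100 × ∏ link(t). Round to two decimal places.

Link t=0→t=1:
ΣP(t=1)Q(t=0) = 2×176 + 8×37 = 352 + 296 = 648
ΣP(t=0)Q(t=0) = 2×176 + 6×37 = 352 + 222 = 574
link = 648/574 = 1.128920
Link t=1→t=2:
ΣP(t=2)Q(t=1) = 2×174 + 7×31 = 348 + 217 = 565
ΣP(t=1)Q(t=1) = 2×174 + 8×31 = 348 + 248 = 596
link = 565/596 = 0.947987
Link t=2→t=3:
ΣP(t=3)Q(t=2) = 2×157 + 9×28 = 314 + 252 = 566
ΣP(t=2)Q(t=2) = 2×157 + 7×28 = 314 + 196 = 510
link = 566/510 = 1.109804
Chained index = 100 × 1.128920 × 0.947987 × 1.109804 = 118.7713

118.77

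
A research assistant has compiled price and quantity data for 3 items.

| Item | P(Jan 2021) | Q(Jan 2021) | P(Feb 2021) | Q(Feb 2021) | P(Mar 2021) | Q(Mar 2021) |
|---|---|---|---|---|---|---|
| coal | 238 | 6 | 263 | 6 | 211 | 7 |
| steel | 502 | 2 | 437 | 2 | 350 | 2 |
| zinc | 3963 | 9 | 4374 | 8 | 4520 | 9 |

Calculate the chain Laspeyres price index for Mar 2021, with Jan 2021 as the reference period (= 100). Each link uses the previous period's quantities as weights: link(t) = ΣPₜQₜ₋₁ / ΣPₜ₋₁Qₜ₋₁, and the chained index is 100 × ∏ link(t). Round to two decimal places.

111.76

Link Jan 2021→Feb 2021:
ΣP(Feb 2021)Q(Jan 2021) = 263×6 + 437×2 + 4374×9 = 1578 + 874 + 39366 = 41818
ΣP(Jan 2021)Q(Jan 2021) = 238×6 + 502×2 + 3963×9 = 1428 + 1004 + 35667 = 38099
link = 41818/38099 = 1.097614
Link Feb 2021→Mar 2021:
ΣP(Mar 2021)Q(Feb 2021) = 211×6 + 350×2 + 4520×8 = 1266 + 700 + 36160 = 38126
ΣP(Feb 2021)Q(Feb 2021) = 263×6 + 437×2 + 4374×8 = 1578 + 874 + 34992 = 37444
link = 38126/37444 = 1.018214
Chained index = 100 × 1.097614 × 1.018214 = 111.7606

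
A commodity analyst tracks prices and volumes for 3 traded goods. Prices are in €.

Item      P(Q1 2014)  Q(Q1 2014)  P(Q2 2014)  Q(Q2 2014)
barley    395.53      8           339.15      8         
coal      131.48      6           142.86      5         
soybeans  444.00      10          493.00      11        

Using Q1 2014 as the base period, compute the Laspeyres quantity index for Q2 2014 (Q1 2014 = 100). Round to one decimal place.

103.7

Laspeyres quantity index uses base-period prices as weights.
ΣP(Q1 2014)·Q(Q2 2014) = 395.53×8 + 131.48×5 + 444.00×11 = 3164.24 + 657.4 + 4884 = 8705.64
ΣP(Q1 2014)·Q(Q1 2014) = 395.53×8 + 131.48×6 + 444.00×10 = 3164.24 + 788.88 + 4440 = 8393.12
Index = 8705.64 / 8393.12 × 100 = 103.7235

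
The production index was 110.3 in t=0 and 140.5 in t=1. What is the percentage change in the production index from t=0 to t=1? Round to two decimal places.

Change = (140.5 − 110.3) / 110.3 × 100
       = 30.2 / 110.3 × 100 = 27.3799%

27.38%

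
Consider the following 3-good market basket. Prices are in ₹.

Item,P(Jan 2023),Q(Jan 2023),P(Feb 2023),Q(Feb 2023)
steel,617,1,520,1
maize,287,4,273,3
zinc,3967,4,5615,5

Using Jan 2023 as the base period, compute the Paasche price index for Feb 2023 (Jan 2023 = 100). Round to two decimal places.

Paasche price index uses current-period quantities as weights.
ΣP(Feb 2023)·Q(Feb 2023) = 520×1 + 273×3 + 5615×5 = 520 + 819 + 28075 = 29414
ΣP(Jan 2023)·Q(Feb 2023) = 617×1 + 287×3 + 3967×5 = 617 + 861 + 19835 = 21313
Index = 29414 / 21313 × 100 = 138.0097

138.01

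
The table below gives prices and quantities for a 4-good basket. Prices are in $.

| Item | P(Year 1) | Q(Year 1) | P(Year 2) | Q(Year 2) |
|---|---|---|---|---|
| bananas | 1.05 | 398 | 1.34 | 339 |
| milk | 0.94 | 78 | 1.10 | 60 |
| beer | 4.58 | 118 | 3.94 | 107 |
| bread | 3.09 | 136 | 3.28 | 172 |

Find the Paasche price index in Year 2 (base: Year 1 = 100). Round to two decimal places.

105.03

Paasche price index uses current-period quantities as weights.
ΣP(Year 2)·Q(Year 2) = 1.34×339 + 1.10×60 + 3.94×107 + 3.28×172 = 454.26 + 66 + 421.58 + 564.16 = 1506
ΣP(Year 1)·Q(Year 2) = 1.05×339 + 0.94×60 + 4.58×107 + 3.09×172 = 355.95 + 56.4 + 490.06 + 531.48 = 1433.89
Index = 1506 / 1433.89 × 100 = 105.0290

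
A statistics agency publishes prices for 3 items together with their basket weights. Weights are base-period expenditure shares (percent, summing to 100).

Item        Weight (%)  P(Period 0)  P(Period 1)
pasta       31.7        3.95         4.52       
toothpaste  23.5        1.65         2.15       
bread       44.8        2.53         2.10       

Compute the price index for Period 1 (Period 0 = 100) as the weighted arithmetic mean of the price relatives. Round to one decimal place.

pasta: 31.7 × (4.52/3.95) = 31.7 × 1.144304 = 36.2744
toothpaste: 23.5 × (2.15/1.65) = 23.5 × 1.303030 = 30.6212
bread: 44.8 × (2.10/2.53) = 44.8 × 0.830040 = 37.1858
Index = Σ wᵢ·(p₁ᵢ/p₀ᵢ) = 36.2744 + 30.6212 + 37.1858 = 104.0814

104.1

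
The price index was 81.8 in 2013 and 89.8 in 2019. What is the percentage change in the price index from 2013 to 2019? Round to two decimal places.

9.78%

Change = (89.8 − 81.8) / 81.8 × 100
       = 8.0 / 81.8 × 100 = 9.7800%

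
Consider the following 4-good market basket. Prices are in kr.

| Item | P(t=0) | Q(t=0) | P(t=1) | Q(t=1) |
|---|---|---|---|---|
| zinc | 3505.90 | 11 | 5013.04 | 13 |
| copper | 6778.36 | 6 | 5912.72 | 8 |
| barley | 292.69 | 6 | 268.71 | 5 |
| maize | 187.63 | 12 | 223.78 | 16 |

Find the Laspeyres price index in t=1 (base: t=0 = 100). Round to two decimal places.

Laspeyres price index uses base-period quantities as weights.
ΣP(t=1)·Q(t=0) = 5013.04×11 + 5912.72×6 + 268.71×6 + 223.78×12 = 55143.44 + 35476.32 + 1612.26 + 2685.36 = 94917.38
ΣP(t=0)·Q(t=0) = 3505.90×11 + 6778.36×6 + 292.69×6 + 187.63×12 = 38564.9 + 40670.16 + 1756.14 + 2251.56 = 83242.76
Index = 94917.38 / 83242.76 × 100 = 114.0248

114.02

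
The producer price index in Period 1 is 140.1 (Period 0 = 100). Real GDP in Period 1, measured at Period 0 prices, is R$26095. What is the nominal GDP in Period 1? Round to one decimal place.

36559.1

Nominal = Real × (Index/100) = 26095 × (140.1/100)
        = 26095 × 1.401 = 36559.0950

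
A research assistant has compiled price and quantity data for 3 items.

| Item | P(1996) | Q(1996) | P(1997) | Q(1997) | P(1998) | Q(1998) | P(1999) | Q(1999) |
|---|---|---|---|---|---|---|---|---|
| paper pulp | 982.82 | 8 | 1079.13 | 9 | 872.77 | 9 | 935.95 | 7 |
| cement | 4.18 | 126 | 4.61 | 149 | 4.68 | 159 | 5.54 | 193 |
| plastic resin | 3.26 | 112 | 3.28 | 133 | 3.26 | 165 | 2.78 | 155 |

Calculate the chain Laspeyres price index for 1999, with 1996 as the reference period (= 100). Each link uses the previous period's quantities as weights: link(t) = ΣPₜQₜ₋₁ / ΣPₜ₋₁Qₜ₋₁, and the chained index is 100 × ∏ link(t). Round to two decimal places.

Link 1996→1997:
ΣP(1997)Q(1996) = 1079.13×8 + 4.61×126 + 3.28×112 = 8633.04 + 580.86 + 367.36 = 9581.26
ΣP(1996)Q(1996) = 982.82×8 + 4.18×126 + 3.26×112 = 7862.56 + 526.68 + 365.12 = 8754.36
link = 9581.26/8754.36 = 1.094456
Link 1997→1998:
ΣP(1998)Q(1997) = 872.77×9 + 4.68×149 + 3.26×133 = 7854.93 + 697.32 + 433.58 = 8985.83
ΣP(1997)Q(1997) = 1079.13×9 + 4.61×149 + 3.28×133 = 9712.17 + 686.89 + 436.24 = 10835.3
link = 8985.83/10835.3 = 0.829311
Link 1998→1999:
ΣP(1999)Q(1998) = 935.95×9 + 5.54×159 + 2.78×165 = 8423.55 + 880.86 + 458.7 = 9763.11
ΣP(1998)Q(1998) = 872.77×9 + 4.68×159 + 3.26×165 = 7854.93 + 744.12 + 537.9 = 9136.95
link = 9763.11/9136.95 = 1.068531
Chained index = 100 × 1.094456 × 0.829311 × 1.068531 = 96.9845

96.98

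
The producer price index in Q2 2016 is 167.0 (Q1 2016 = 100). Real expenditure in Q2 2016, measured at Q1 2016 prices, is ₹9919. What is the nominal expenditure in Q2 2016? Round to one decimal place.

Nominal = Real × (Index/100) = 9919 × (167.0/100)
        = 9919 × 1.670 = 16564.7300

16564.7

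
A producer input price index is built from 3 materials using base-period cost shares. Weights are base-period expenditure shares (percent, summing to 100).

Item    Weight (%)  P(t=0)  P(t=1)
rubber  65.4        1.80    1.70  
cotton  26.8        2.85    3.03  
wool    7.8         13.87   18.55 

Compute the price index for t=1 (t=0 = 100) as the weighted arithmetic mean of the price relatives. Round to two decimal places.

rubber: 65.4 × (1.70/1.80) = 65.4 × 0.944444 = 61.7667
cotton: 26.8 × (3.03/2.85) = 26.8 × 1.063158 = 28.4926
wool: 7.8 × (18.55/13.87) = 7.8 × 1.337419 = 10.4319
Index = Σ wᵢ·(p₁ᵢ/p₀ᵢ) = 61.7667 + 28.4926 + 10.4319 = 100.6912

100.69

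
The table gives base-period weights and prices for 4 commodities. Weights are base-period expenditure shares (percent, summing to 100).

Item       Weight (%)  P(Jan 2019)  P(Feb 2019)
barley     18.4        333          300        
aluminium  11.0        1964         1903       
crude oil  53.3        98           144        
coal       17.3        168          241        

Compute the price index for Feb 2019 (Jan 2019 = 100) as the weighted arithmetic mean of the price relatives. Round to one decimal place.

130.4

barley: 18.4 × (300/333) = 18.4 × 0.900901 = 16.5766
aluminium: 11.0 × (1903/1964) = 11.0 × 0.968941 = 10.6584
crude oil: 53.3 × (144/98) = 53.3 × 1.469388 = 78.3184
coal: 17.3 × (241/168) = 17.3 × 1.434524 = 24.8173
Index = Σ wᵢ·(p₁ᵢ/p₀ᵢ) = 16.5766 + 10.6584 + 78.3184 + 24.8173 = 130.3706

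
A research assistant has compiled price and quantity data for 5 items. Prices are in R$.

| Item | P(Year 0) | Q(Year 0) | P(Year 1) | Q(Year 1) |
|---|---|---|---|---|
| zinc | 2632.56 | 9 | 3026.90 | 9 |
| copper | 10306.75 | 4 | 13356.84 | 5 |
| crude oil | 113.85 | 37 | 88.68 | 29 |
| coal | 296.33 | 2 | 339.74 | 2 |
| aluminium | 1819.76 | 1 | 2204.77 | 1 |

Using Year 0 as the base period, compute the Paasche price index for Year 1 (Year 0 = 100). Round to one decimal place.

Paasche price index uses current-period quantities as weights.
ΣP(Year 1)·Q(Year 1) = 3026.90×9 + 13356.84×5 + 88.68×29 + 339.74×2 + 2204.77×1 = 27242.1 + 66784.2 + 2571.72 + 679.48 + 2204.77 = 99482.27
ΣP(Year 0)·Q(Year 1) = 2632.56×9 + 10306.75×5 + 113.85×29 + 296.33×2 + 1819.76×1 = 23693.04 + 51533.75 + 3301.65 + 592.66 + 1819.76 = 80940.86
Index = 99482.27 / 80940.86 × 100 = 122.9074

122.9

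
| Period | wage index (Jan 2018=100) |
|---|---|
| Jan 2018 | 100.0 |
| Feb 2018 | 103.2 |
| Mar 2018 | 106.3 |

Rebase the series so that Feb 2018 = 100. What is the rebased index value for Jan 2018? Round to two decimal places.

Rebased(Jan 2018) = 100.0 / 103.2 × 100 = 96.8992

96.90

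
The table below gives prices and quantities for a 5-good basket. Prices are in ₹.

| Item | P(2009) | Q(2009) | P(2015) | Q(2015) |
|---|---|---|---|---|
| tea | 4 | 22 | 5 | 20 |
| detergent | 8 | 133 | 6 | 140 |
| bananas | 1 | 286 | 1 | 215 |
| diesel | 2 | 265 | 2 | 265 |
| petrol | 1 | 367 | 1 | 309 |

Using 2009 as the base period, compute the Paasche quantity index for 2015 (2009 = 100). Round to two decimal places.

95.36

Paasche quantity index uses current-period prices as weights.
ΣP(2015)·Q(2015) = 5×20 + 6×140 + 1×215 + 2×265 + 1×309 = 100 + 840 + 215 + 530 + 309 = 1994
ΣP(2015)·Q(2009) = 5×22 + 6×133 + 1×286 + 2×265 + 1×367 = 110 + 798 + 286 + 530 + 367 = 2091
Index = 1994 / 2091 × 100 = 95.3611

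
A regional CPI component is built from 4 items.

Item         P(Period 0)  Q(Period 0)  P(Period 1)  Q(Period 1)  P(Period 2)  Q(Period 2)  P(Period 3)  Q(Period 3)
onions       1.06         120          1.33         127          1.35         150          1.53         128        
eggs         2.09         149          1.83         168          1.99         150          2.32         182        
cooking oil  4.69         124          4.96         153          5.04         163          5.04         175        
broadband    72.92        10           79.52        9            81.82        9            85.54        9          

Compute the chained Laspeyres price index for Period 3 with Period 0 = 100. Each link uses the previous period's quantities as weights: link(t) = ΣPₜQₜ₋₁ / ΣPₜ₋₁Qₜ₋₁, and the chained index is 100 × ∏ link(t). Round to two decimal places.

Link Period 0→Period 1:
ΣP(Period 1)Q(Period 0) = 1.33×120 + 1.83×149 + 4.96×124 + 79.52×10 = 159.6 + 272.67 + 615.04 + 795.2 = 1842.51
ΣP(Period 0)Q(Period 0) = 1.06×120 + 2.09×149 + 4.69×124 + 72.92×10 = 127.2 + 311.41 + 581.56 + 729.2 = 1749.37
link = 1842.51/1749.37 = 1.053242
Link Period 1→Period 2:
ΣP(Period 2)Q(Period 1) = 1.35×127 + 1.99×168 + 5.04×153 + 81.82×9 = 171.45 + 334.32 + 771.12 + 736.38 = 2013.27
ΣP(Period 1)Q(Period 1) = 1.33×127 + 1.83×168 + 4.96×153 + 79.52×9 = 168.91 + 307.44 + 758.88 + 715.68 = 1950.91
link = 2013.27/1950.91 = 1.031965
Link Period 2→Period 3:
ΣP(Period 3)Q(Period 2) = 1.53×150 + 2.32×150 + 5.04×163 + 85.54×9 = 229.5 + 348 + 821.52 + 769.86 = 2168.88
ΣP(Period 2)Q(Period 2) = 1.35×150 + 1.99×150 + 5.04×163 + 81.82×9 = 202.5 + 298.5 + 821.52 + 736.38 = 2058.9
link = 2168.88/2058.9 = 1.053417
Chained index = 100 × 1.053242 × 1.031965 × 1.053417 = 114.4968

114.50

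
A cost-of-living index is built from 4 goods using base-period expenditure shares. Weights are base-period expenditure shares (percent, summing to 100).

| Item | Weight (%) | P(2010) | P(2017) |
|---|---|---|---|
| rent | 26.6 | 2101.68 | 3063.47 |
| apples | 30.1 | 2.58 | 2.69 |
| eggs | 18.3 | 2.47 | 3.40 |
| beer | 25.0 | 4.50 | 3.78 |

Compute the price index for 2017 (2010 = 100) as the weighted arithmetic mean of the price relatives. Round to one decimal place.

116.3

rent: 26.6 × (3063.47/2101.68) = 26.6 × 1.457629 = 38.7729
apples: 30.1 × (2.69/2.58) = 30.1 × 1.042636 = 31.3833
eggs: 18.3 × (3.40/2.47) = 18.3 × 1.376518 = 25.1903
beer: 25.0 × (3.78/4.50) = 25.0 × 0.840000 = 21.0000
Index = Σ wᵢ·(p₁ᵢ/p₀ᵢ) = 38.7729 + 31.3833 + 25.1903 + 21.0000 = 116.3466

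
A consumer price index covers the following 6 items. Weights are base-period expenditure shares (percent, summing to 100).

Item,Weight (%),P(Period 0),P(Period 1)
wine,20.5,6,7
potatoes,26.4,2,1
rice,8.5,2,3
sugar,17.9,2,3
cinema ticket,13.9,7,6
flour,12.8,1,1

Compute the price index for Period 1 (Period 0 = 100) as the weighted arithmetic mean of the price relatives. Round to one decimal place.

wine: 20.5 × (7/6) = 20.5 × 1.166667 = 23.9167
potatoes: 26.4 × (1/2) = 26.4 × 0.500000 = 13.2000
rice: 8.5 × (3/2) = 8.5 × 1.500000 = 12.7500
sugar: 17.9 × (3/2) = 17.9 × 1.500000 = 26.8500
cinema ticket: 13.9 × (6/7) = 13.9 × 0.857143 = 11.9143
flour: 12.8 × (1/1) = 12.8 × 1.000000 = 12.8000
Index = Σ wᵢ·(p₁ᵢ/p₀ᵢ) = 23.9167 + 13.2000 + 12.7500 + 26.8500 + 11.9143 + 12.8000 = 101.4310

101.4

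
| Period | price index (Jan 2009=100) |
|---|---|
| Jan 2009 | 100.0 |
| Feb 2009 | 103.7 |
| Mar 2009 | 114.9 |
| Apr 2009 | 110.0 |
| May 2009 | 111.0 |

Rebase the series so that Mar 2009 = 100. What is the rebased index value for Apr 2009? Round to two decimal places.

95.74

Rebased(Apr 2009) = 110.0 / 114.9 × 100 = 95.7354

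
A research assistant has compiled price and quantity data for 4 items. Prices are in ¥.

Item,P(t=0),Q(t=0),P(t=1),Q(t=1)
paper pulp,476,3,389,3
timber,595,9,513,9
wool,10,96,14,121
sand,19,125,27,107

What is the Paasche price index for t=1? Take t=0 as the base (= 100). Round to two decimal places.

Paasche price index uses current-period quantities as weights.
ΣP(t=1)·Q(t=1) = 389×3 + 513×9 + 14×121 + 27×107 = 1167 + 4617 + 1694 + 2889 = 10367
ΣP(t=0)·Q(t=1) = 476×3 + 595×9 + 10×121 + 19×107 = 1428 + 5355 + 1210 + 2033 = 10026
Index = 10367 / 10026 × 100 = 103.4012

103.40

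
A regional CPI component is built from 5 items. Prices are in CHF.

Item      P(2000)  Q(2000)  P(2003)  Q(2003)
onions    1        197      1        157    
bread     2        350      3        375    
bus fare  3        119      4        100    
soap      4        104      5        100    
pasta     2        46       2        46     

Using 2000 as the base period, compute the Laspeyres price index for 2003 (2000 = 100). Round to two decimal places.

Laspeyres price index uses base-period quantities as weights.
ΣP(2003)·Q(2000) = 1×197 + 3×350 + 4×119 + 5×104 + 2×46 = 197 + 1050 + 476 + 520 + 92 = 2335
ΣP(2000)·Q(2000) = 1×197 + 2×350 + 3×119 + 4×104 + 2×46 = 197 + 700 + 357 + 416 + 92 = 1762
Index = 2335 / 1762 × 100 = 132.5199

132.52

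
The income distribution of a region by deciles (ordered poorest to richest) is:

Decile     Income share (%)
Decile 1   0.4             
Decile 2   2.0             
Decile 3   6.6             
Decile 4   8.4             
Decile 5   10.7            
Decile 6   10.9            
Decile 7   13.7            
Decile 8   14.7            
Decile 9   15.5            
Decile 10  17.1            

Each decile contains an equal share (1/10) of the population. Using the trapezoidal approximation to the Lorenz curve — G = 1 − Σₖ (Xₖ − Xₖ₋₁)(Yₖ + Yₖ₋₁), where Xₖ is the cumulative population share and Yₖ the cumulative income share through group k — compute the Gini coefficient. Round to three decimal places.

0.301

Cumulative income shares Yₖ: 0.0040, 0.0240, 0.0900, 0.1740, 0.2810, 0.3900, 0.5270, 0.6740, 0.8290, 1.0000
Σ (Xₖ−Xₖ₋₁)(Yₖ+Yₖ₋₁) = (1/10)(0.0040+0.0000) + (1/10)(0.0240+0.0040) + (1/10)(0.0900+0.0240) + (1/10)(0.1740+0.0900) + (1/10)(0.2810+0.1740) + (1/10)(0.3900+0.2810) + (1/10)(0.5270+0.3900) + (1/10)(0.6740+0.5270) + (1/10)(0.8290+0.6740) + (1/10)(1.0000+0.8290)
  = 0.0004 + 0.0028 + 0.0114 + 0.0264 + 0.0455 + 0.0671 + 0.0917 + 0.1201 + 0.1503 + 0.1829 = 0.6986
G = 1 − 0.6986 = 0.3014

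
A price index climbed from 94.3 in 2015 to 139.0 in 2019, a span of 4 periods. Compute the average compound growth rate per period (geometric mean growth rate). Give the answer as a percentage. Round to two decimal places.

Growth factor = (139.0/94.3)^(1/4) = (1.474019)^(1/4) = 1.101858
Growth rate = 1.101858 − 1 = 0.101858 = 10.1858%

10.19%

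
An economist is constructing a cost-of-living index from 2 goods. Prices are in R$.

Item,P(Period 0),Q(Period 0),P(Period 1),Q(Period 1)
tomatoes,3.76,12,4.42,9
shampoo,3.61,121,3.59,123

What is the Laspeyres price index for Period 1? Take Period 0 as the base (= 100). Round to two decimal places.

Laspeyres price index uses base-period quantities as weights.
ΣP(Period 1)·Q(Period 0) = 4.42×12 + 3.59×121 = 53.04 + 434.39 = 487.43
ΣP(Period 0)·Q(Period 0) = 3.76×12 + 3.61×121 = 45.12 + 436.81 = 481.93
Index = 487.43 / 481.93 × 100 = 101.1412

101.14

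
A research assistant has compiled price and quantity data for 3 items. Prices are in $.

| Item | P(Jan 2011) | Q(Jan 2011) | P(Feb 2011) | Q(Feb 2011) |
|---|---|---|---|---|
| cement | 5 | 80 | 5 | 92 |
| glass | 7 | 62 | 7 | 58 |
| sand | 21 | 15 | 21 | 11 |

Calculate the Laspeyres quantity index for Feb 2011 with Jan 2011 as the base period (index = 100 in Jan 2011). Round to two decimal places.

95.47

Laspeyres quantity index uses base-period prices as weights.
ΣP(Jan 2011)·Q(Feb 2011) = 5×92 + 7×58 + 21×11 = 460 + 406 + 231 = 1097
ΣP(Jan 2011)·Q(Jan 2011) = 5×80 + 7×62 + 21×15 = 400 + 434 + 315 = 1149
Index = 1097 / 1149 × 100 = 95.4743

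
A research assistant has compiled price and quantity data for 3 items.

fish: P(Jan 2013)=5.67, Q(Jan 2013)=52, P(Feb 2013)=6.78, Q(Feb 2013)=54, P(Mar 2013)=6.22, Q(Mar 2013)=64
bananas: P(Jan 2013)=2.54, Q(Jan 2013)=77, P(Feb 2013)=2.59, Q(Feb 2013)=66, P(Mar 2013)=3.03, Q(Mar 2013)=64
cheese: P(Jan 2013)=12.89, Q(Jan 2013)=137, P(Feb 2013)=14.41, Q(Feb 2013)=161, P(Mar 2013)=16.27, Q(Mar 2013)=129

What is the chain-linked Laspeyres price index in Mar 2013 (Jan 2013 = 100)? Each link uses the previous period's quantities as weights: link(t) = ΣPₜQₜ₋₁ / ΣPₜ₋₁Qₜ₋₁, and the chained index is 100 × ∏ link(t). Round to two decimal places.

123.65

Link Jan 2013→Feb 2013:
ΣP(Feb 2013)Q(Jan 2013) = 6.78×52 + 2.59×77 + 14.41×137 = 352.56 + 199.43 + 1974.17 = 2526.16
ΣP(Jan 2013)Q(Jan 2013) = 5.67×52 + 2.54×77 + 12.89×137 = 294.84 + 195.58 + 1765.93 = 2256.35
link = 2526.16/2256.35 = 1.119578
Link Feb 2013→Mar 2013:
ΣP(Mar 2013)Q(Feb 2013) = 6.22×54 + 3.03×66 + 16.27×161 = 335.88 + 199.98 + 2619.47 = 3155.33
ΣP(Feb 2013)Q(Feb 2013) = 6.78×54 + 2.59×66 + 14.41×161 = 366.12 + 170.94 + 2320.01 = 2857.07
link = 3155.33/2857.07 = 1.104394
Chained index = 100 × 1.119578 × 1.104394 = 123.6455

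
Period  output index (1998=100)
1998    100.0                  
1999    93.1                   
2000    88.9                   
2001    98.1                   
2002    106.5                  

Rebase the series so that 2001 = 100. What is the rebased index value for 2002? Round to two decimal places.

108.56

Rebased(2002) = 106.5 / 98.1 × 100 = 108.5627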